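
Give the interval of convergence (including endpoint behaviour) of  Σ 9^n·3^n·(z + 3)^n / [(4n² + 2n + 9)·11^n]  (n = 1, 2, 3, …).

[-92/27, -70/27]

Ratio test: |a_{n+1}/a_n| = [(4n² + 2n + 9)/(4(n+1)² + 2(n+1) + 9)] · 9·3/11 → 27/11 as n → ∞.
Thus R = 1/(27/11) = 11/27.
When z = -70/27, absolute convergence follows by limit comparison with Σ 1/n².
Check z = -92/27: the terms are on the order of 1/n², so the series converges absolutely by comparison with the p-series (p = 2 > 1).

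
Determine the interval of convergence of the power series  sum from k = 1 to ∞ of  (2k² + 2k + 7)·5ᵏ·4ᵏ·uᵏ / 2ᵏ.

By the ratio test, |a_{k+1}/a_k| = [(2(k+1)² + 2(k+1) + 7)/(2k² + 2k + 7)] · 5·4/2 → 10.
Thus R = 1/(10) = 1/10.
At u = 1/10: the k-th term does not approach 0; divergence by the term test.
Check u = -1/10: the terms do not tend to 0, so the series diverges.

(-1/10, 1/10)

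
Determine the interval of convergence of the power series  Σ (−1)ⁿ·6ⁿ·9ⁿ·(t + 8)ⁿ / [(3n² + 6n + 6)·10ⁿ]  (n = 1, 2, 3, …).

The ratio of consecutive coefficients is [(3n² + 6n + 6)/(3(n+1)² + 6(n+1) + 6)] · 6·9/10 → 27/5.
Hence the series converges for |t + 8| < 1/(27/5) = 5/27, so the radius of convergence is 5/27.
Endpoint t = -211/27: absolute convergence follows by limit comparison with Σ 1/n².
Endpoint t = -221/27: absolute convergence follows by limit comparison with Σ 1/n².

[-221/27, -211/27]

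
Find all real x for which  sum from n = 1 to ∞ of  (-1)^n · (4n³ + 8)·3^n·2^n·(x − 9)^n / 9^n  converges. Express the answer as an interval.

(15/2, 21/2)

Ratio test: |a_{n+1}/a_n| = [(4(n+1)³ + 8)/(4n³ + 8)] · 3·2/9 → 2/3 as n → ∞.
Thus R = 1/(2/3) = 3/2.
Check x = 21/2: the terms have absolute value of order n³, which does not tend to 0, so the series diverges by the divergence test.
Check x = 15/2: the terms do not tend to 0, so the series diverges.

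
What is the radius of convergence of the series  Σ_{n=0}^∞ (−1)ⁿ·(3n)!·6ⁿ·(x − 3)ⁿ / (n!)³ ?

R = 1/162

Apply the ratio test: |a_{n+1}| / |a_n| = (3n+1)·(3n+2)·(3n+3)/(n+1)³ · 6, which tends to 162 as n → ∞.
Thus R = 1/(162) = 1/162.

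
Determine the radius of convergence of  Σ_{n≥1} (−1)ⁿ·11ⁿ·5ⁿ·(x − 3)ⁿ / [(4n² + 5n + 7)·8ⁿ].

Ratio test: |a_{n+1}/a_n| = [(4n² + 5n + 7)/(4(n+1)² + 5(n+1) + 7)] · 11·5/8 → 55/8 as n → ∞.
Thus R = 1/(55/8) = 8/55.

R = 8/55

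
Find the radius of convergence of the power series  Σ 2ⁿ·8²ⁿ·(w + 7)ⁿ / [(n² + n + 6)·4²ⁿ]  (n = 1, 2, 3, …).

Ratio test: |a_{n+1}/a_n| = [(n² + n + 6)/((n+1)² + (n+1) + 6)] · 2·64/16 → 8 as n → ∞.
Convergence for |w + 7| · 8 < 1, i.e. |w + 7| < 1/8. So R = 1/8.

R = 1/8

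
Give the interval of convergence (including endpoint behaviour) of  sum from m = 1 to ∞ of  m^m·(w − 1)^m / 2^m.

{1}

Applying the root test, |a_m|^(1/m) = m/2 → ∞.
The root grows without bound, so R = 0 (convergence only at w = 1).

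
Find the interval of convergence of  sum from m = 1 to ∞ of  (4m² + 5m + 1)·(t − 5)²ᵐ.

The ratio of consecutive coefficients is (4(m+1)² + 5(m+1) + 1)/(4m² + 5m + 1) → 1.
Successive powers of (t − 5) differ by 2, so the series converges when |t − 5|² · 1 < 1, i.e. |t − 5| < √(1) = 1. So R = 1.
Check t = 6: the m-th term does not approach 0; divergence by the term test.
When t = 4, the m-th term does not approach 0; divergence by the term test.

(4, 6)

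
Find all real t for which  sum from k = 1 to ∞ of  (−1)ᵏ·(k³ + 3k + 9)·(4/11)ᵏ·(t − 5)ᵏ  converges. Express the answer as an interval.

The ratio of consecutive coefficients is [((k+1)³ + 3(k+1) + 9)/(k³ + 3k + 9)] · 4/11 → 4/11.
Thus R = 1/(4/11) = 11/4.
At t = 31/4: the terms do not tend to 0, so the series diverges.
Check t = 9/4: the terms have absolute value of order k³, which does not tend to 0, so the series diverges by the divergence test.

(9/4, 31/4)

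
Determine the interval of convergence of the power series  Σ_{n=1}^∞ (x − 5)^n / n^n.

(−∞, ∞)

Applying the root test, |a_n|^(1/n) = 1/n → 0.
The limit is 0 for every x, so R = ∞.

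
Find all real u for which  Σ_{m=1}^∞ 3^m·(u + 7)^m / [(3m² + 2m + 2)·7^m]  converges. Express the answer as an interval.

[-28/3, -14/3]

Apply the ratio test: |a_{m+1}| / |a_m| = [(3m² + 2m + 2)/(3(m+1)² + 2(m+1) + 2)] · 3/7, which tends to 3/7 as m → ∞.
Convergence for |u + 7| · 3/7 < 1, i.e. |u + 7| < 7/3. So R = 7/3.
Endpoint u = -14/3: the series is dominated by a constant times Σ 1/m², which converges (p = 2 > 1).
When u = -28/3, absolute convergence follows by limit comparison with Σ 1/m².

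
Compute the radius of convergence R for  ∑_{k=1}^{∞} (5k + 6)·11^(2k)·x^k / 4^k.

R = 4/121

Apply the ratio test: |a_{k+1}| / |a_k| = [(5(k+1) + 6)/(5k + 6)] · 121/4, which tends to 121/4 as k → ∞.
The series converges when 121/4 · |x| < 1, giving R = 4/121.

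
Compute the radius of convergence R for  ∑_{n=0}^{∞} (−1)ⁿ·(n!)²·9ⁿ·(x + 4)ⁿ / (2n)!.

R = 4/9

By the ratio test, |a_{n+1}/a_n| = (n+1)²/[(2n+1)·(2n+2)] · 9 → 9/4.
Hence the series converges for |x + 4| < 1/(9/4) = 4/9, so the radius of convergence is 4/9.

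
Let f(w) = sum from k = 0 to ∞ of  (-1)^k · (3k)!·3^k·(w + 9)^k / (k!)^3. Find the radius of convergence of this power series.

R = 1/81

Ratio test: |a_{k+1}/a_k| = (3k+1)·(3k+2)·(3k+3)/(k+1)³ · 3 → 81 as k → ∞.
The series converges when 81 · |w + 9| < 1, giving R = 1/81.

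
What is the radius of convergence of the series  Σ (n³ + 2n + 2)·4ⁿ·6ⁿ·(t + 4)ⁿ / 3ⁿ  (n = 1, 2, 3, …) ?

R = 1/8

Apply the ratio test: |a_{n+1}| / |a_n| = [((n+1)³ + 2(n+1) + 2)/(n³ + 2n + 2)] · 4·6/3, which tends to 8 as n → ∞.
The series converges when 8 · |t + 4| < 1, giving R = 1/8.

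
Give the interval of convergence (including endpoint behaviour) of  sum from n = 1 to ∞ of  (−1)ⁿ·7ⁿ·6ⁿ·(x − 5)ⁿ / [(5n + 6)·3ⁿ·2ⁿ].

By the ratio test, |a_{n+1}/a_n| = [(5n + 6)/(5(n+1) + 6)] · 7·6/(3·2) → 7.
Thus R = 1/(7) = 1/7.
When x = 36/7, an alternating series whose terms decrease to 0 in absolute value, so it converges by the Leibniz criterion.
Endpoint x = 34/7: comparison with the harmonic series Σ 1/n shows the series diverges.

(34/7, 36/7]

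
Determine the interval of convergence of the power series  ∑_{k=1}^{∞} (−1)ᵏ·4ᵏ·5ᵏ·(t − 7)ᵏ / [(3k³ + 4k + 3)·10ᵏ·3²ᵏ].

The ratio of consecutive coefficients is [(3k³ + 4k + 3)/(3(k+1)³ + 4(k+1) + 3)] · 4·5/(10·9) → 2/9.
Hence the series converges for |t − 7| < 1/(2/9) = 9/2, so the radius of convergence is 9/2.
Check t = 23/2: absolute convergence follows by limit comparison with Σ 1/k³.
When t = 5/2, the terms are on the order of 1/k³, so the series converges absolutely by comparison with the p-series (p = 3 > 1).

[5/2, 23/2]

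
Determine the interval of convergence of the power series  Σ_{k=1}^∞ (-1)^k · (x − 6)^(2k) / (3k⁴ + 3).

[5, 7]

The ratio of consecutive coefficients is (3k⁴ + 3)/(3(k+1)⁴ + 3) → 1.
Writing y = (x − 6)², the series in y has radius 1, so |x − 6| < √(1) = 1 and R = 1.
Endpoint x = 7: the series is dominated by a constant times Σ 1/k⁴, which converges (p = 4 > 1).
Endpoint x = 5: absolute convergence follows by limit comparison with Σ 1/k⁴.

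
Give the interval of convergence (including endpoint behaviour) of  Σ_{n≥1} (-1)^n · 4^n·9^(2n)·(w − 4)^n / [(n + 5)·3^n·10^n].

The ratio of consecutive coefficients is [(n + 5)/((n+1) + 5)] · 4·81/(3·10) → 54/5.
The series converges when 54/5 · |w − 4| < 1, giving R = 5/54.
Endpoint w = 221/54: an alternating series whose terms decrease to 0 in absolute value, so it converges by the Leibniz criterion.
When w = 211/54, the terms behave like c/n; limit comparison with the harmonic series gives divergence.

(211/54, 221/54]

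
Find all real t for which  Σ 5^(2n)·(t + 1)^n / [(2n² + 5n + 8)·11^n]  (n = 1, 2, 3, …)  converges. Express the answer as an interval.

Ratio test: |a_{n+1}/a_n| = [(2n² + 5n + 8)/(2(n+1)² + 5(n+1) + 8)] · 25/11 → 25/11 as n → ∞.
Hence the series converges for |t + 1| < 1/(25/11) = 11/25, so the radius of convergence is 11/25.
At t = -14/25: absolute convergence follows by limit comparison with Σ 1/n².
Endpoint t = -36/25: the terms are on the order of 1/n², so the series converges absolutely by comparison with the p-series (p = 2 > 1).

[-36/25, -14/25]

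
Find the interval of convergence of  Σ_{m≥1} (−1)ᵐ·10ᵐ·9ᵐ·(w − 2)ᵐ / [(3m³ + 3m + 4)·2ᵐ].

[89/45, 91/45]

Apply the ratio test: |a_{m+1}| / |a_m| = [(3m³ + 3m + 4)/(3(m+1)³ + 3(m+1) + 4)] · 10·9/2, which tends to 45 as m → ∞.
Hence the series converges for |w − 2| < 1/(45) = 1/45, so the radius of convergence is 1/45.
Check w = 91/45: the series is dominated by a constant times Σ 1/m³, which converges (p = 3 > 1).
Endpoint w = 89/45: the series is dominated by a constant times Σ 1/m³, which converges (p = 3 > 1).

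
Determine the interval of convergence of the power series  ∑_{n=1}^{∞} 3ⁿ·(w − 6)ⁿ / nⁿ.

Root test: |a_n|^(1/n) = 3/n → 0.
Since the n-th root of |a_n| tends to 0, the series converges for all real w; R = ∞.

(−∞, ∞)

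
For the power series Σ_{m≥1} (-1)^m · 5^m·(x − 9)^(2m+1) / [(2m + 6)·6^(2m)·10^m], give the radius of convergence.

Ratio test: |a_{m+1}/a_m| = [(2m + 6)/(2(m+1) + 6)] · 5/(36·10) → 1/72 as m → ∞.
Writing y = (x − 9)², the series in y has radius 72, so |x − 9| < √(72) and R = 6√2.

R = 6√2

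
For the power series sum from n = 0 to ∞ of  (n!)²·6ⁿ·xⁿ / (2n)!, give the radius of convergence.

Ratio test: |a_{n+1}/a_n| = (n+1)²/[(2n+1)·(2n+2)] · 6 → 3/2 as n → ∞.
Convergence for |x| · 3/2 < 1, i.e. |x| < 2/3. So R = 2/3.

R = 2/3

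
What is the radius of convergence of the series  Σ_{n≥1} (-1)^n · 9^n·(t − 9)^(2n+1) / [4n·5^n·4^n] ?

R = 2√5/3

The ratio of consecutive coefficients is [4n/4(n+1)] · 9/(5·4) → 9/20.
Successive powers of (t − 9) differ by 2, so the series converges when |t − 9|² · 9/20 < 1, i.e. |t − 9| < √(20/9). So R = 2√5/3.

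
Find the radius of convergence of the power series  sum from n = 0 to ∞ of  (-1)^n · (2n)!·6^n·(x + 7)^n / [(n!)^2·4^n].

R = 1/6

Ratio test: |a_{n+1}/a_n| = (2n+1)·(2n+2)/(n+1)² · 6/4 → 6 as n → ∞.
Convergence for |x + 7| · 6 < 1, i.e. |x + 7| < 1/6. So R = 1/6.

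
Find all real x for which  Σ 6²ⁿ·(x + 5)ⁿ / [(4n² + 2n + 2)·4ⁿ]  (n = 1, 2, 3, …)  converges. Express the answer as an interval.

Apply the ratio test: |a_{n+1}| / |a_n| = [(4n² + 2n + 2)/(4(n+1)² + 2(n+1) + 2)] · 36/4, which tends to 9 as n → ∞.
Thus R = 1/(9) = 1/9.
At x = -44/9: the series is dominated by a constant times Σ 1/n², which converges (p = 2 > 1).
At x = -46/9: the terms are on the order of 1/n², so the series converges absolutely by comparison with the p-series (p = 2 > 1).

[-46/9, -44/9]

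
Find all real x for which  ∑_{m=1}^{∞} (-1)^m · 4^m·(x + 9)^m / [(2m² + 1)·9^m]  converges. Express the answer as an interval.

[-45/4, -27/4]

By the ratio test, |a_{m+1}/a_m| = [(2m² + 1)/(2(m+1)² + 1)] · 4/9 → 4/9.
Hence the series converges for |x + 9| < 1/(4/9) = 9/4, so the radius of convergence is 9/4.
Endpoint x = -27/4: absolute convergence follows by limit comparison with Σ 1/m².
At x = -45/4: absolute convergence follows by limit comparison with Σ 1/m².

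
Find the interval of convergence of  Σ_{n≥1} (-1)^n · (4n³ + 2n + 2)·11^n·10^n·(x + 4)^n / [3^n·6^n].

Ratio test: |a_{n+1}/a_n| = [(4(n+1)³ + 2(n+1) + 2)/(4n³ + 2n + 2)] · 11·10/(3·6) → 55/9 as n → ∞.
Thus R = 1/(55/9) = 9/55.
Endpoint x = -211/55: the terms do not tend to 0, so the series diverges.
At x = -229/55: the terms have absolute value of order n³, which does not tend to 0, so the series diverges by the divergence test.

(-229/55, -211/55)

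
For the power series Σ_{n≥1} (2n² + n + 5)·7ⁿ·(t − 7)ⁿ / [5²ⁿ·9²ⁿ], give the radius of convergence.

Ratio test: |a_{n+1}/a_n| = [(2(n+1)² + (n+1) + 5)/(2n² + n + 5)] · 7/(25·81) → 7/2025 as n → ∞.
Hence the series converges for |t − 7| < 1/(7/2025) = 2025/7, so the radius of convergence is 2025/7.

R = 2025/7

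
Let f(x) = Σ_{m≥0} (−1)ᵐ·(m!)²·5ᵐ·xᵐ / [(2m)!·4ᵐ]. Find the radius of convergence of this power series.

R = 16/5

Apply the ratio test: |a_{m+1}| / |a_m| = (m+1)²/[(2m+1)·(2m+2)] · 5/4, which tends to 5/16 as m → ∞.
Hence the series converges for |x| < 1/(5/16) = 16/5, so the radius of convergence is 16/5.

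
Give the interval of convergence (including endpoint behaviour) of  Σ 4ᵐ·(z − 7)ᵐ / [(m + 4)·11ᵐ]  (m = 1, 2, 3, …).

[17/4, 39/4)

Ratio test: |a_{m+1}/a_m| = [(m + 4)/((m+1) + 4)] · 4/11 → 4/11 as m → ∞.
Convergence for |z − 7| · 4/11 < 1, i.e. |z − 7| < 11/4. So R = 11/4.
Endpoint z = 39/4: the terms behave like c/m; limit comparison with the harmonic series gives divergence.
Check z = 17/4: an alternating series whose terms decrease to 0 in absolute value, so it converges by the Leibniz criterion.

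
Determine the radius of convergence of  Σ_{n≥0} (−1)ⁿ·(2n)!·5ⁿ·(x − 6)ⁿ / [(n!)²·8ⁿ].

R = 2/5

Apply the ratio test: |a_{n+1}| / |a_n| = (2n+1)·(2n+2)/(n+1)² · 5/8, which tends to 5/2 as n → ∞.
Thus R = 1/(5/2) = 2/5.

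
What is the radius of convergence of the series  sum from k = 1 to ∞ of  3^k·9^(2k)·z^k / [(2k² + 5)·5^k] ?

R = 5/243

Apply the ratio test: |a_{k+1}| / |a_k| = [(2k² + 5)/(2(k+1)² + 5)] · 3·81/5, which tends to 243/5 as k → ∞.
Convergence for |z| · 243/5 < 1, i.e. |z| < 5/243. So R = 5/243.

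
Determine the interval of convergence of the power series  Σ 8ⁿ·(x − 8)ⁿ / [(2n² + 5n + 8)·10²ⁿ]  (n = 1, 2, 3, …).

Apply the ratio test: |a_{n+1}| / |a_n| = [(2n² + 5n + 8)/(2(n+1)² + 5(n+1) + 8)] · 8/100, which tends to 2/25 as n → ∞.
Hence the series converges for |x − 8| < 1/(2/25) = 25/2, so the radius of convergence is 25/2.
When x = 41/2, the terms are on the order of 1/n², so the series converges absolutely by comparison with the p-series (p = 2 > 1).
At x = -9/2: the terms are on the order of 1/n², so the series converges absolutely by comparison with the p-series (p = 2 > 1).

[-9/2, 41/2]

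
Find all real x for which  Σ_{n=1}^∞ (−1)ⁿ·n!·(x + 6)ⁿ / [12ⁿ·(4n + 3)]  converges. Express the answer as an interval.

Ratio test: |a_{n+1}/a_n| = (n+1) · 1/12 · (4n + 3)/(4(n+1) + 3) → ∞ as n → ∞.
The ratio grows without bound, so the series diverges whenever (x + 6) ≠ 0; it converges only at x = -6. R = 0.

{-6}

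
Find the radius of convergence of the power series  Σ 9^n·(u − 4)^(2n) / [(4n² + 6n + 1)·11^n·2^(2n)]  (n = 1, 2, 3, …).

R = 2√11/3

By the ratio test, |a_{n+1}/a_n| = [(4n² + 6n + 1)/(4(n+1)² + 6(n+1) + 1)] · 9/(11·4) → 9/44.
Successive powers of (u − 4) differ by 2, so the series converges when |u − 4|² · 9/44 < 1, i.e. |u − 4| < √(44/9). So R = 2√11/3.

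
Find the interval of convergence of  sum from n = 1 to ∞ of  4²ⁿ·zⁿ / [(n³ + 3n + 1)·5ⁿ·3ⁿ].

The ratio of consecutive coefficients is [(n³ + 3n + 1)/((n+1)³ + 3(n+1) + 1)] · 16/(5·3) → 16/15.
Convergence for |z| · 16/15 < 1, i.e. |z| < 15/16. So R = 15/16.
Check z = 15/16: absolute convergence follows by limit comparison with Σ 1/n³.
At z = -15/16: absolute convergence follows by limit comparison with Σ 1/n³.

[-15/16, 15/16]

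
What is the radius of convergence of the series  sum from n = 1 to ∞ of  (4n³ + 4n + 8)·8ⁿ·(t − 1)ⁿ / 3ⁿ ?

R = 3/8

Ratio test: |a_{n+1}/a_n| = [(4(n+1)³ + 4(n+1) + 8)/(4n³ + 4n + 8)] · 8/3 → 8/3 as n → ∞.
Hence the series converges for |t − 1| < 1/(8/3) = 3/8, so the radius of convergence is 3/8.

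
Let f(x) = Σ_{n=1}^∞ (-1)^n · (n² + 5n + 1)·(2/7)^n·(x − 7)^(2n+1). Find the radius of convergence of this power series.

R = √14/2

The ratio of consecutive coefficients is [((n+1)² + 5(n+1) + 1)/(n² + 5n + 1)] · 2/7 → 2/7.
Successive powers of (x − 7) differ by 2, so the series converges when |x − 7|² · 2/7 < 1, i.e. |x − 7| < √(7/2). So R = √14/2.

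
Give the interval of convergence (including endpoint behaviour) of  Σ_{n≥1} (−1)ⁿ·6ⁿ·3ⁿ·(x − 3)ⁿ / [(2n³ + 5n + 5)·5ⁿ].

[49/18, 59/18]

The ratio of consecutive coefficients is [(2n³ + 5n + 5)/(2(n+1)³ + 5(n+1) + 5)] · 6·3/5 → 18/5.
Hence the series converges for |x − 3| < 1/(18/5) = 5/18, so the radius of convergence is 5/18.
When x = 59/18, the terms are on the order of 1/n³, so the series converges absolutely by comparison with the p-series (p = 3 > 1).
When x = 49/18, absolute convergence follows by limit comparison with Σ 1/n³.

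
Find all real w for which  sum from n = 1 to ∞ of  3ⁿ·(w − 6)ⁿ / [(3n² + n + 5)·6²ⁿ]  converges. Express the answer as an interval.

The ratio of consecutive coefficients is [(3n² + n + 5)/(3(n+1)² + (n+1) + 5)] · 3/36 → 1/12.
The series converges when 1/12 · |w − 6| < 1, giving R = 12.
When w = 18, the series is dominated by a constant times Σ 1/n², which converges (p = 2 > 1).
When w = -6, the terms are on the order of 1/n², so the series converges absolutely by comparison with the p-series (p = 2 > 1).

[-6, 18]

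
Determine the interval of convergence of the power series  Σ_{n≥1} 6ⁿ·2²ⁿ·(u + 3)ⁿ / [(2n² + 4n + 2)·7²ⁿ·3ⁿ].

Apply the ratio test: |a_{n+1}| / |a_n| = [(2n² + 4n + 2)/(2(n+1)² + 4(n+1) + 2)] · 6·4/(49·3), which tends to 8/49 as n → ∞.
The series converges when 8/49 · |u + 3| < 1, giving R = 49/8.
Endpoint u = 25/8: absolute convergence follows by limit comparison with Σ 1/n².
Endpoint u = -73/8: the terms are on the order of 1/n², so the series converges absolutely by comparison with the p-series (p = 2 > 1).

[-73/8, 25/8]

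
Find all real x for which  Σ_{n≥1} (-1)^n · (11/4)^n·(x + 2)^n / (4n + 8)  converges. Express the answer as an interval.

The ratio of consecutive coefficients is [(4n + 8)/(4(n+1) + 8)] · 11/4 → 11/4.
Hence the series converges for |x + 2| < 1/(11/4) = 4/11, so the radius of convergence is 4/11.
When x = -18/11, an alternating series whose terms decrease to 0 in absolute value, so it converges by the Leibniz criterion.
Endpoint x = -26/11: comparison with the harmonic series Σ 1/n shows the series diverges.

(-26/11, -18/11]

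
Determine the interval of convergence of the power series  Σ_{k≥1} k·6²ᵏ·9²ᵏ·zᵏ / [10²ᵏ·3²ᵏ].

Ratio test: |a_{k+1}/a_k| = [(k+1)/k] · 36·81/(100·9) → 81/25 as k → ∞.
Convergence for |z| · 81/25 < 1, i.e. |z| < 25/81. So R = 25/81.
When z = 25/81, the k-th term does not approach 0; divergence by the term test.
When z = -25/81, the terms do not tend to 0, so the series diverges.

(-25/81, 25/81)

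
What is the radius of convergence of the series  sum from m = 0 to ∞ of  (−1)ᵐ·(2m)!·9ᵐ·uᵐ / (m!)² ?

R = 1/36

Ratio test: |a_{m+1}/a_m| = (2m+1)·(2m+2)/(m+1)² · 9 → 36 as m → ∞.
Hence the series converges for |u| < 1/(36) = 1/36, so the radius of convergence is 1/36.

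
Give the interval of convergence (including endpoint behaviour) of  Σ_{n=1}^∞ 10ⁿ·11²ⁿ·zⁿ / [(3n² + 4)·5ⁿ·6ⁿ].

[-3/121, 3/121]

By the ratio test, |a_{n+1}/a_n| = [(3n² + 4)/(3(n+1)² + 4)] · 10·121/(5·6) → 121/3.
Hence the series converges for |z| < 1/(121/3) = 3/121, so the radius of convergence is 3/121.
Endpoint z = 3/121: absolute convergence follows by limit comparison with Σ 1/n².
Endpoint z = -3/121: absolute convergence follows by limit comparison with Σ 1/n².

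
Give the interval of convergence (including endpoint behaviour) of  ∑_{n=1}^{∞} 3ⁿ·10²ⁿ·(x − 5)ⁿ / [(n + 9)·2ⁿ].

[749/150, 751/150)

Apply the ratio test: |a_{n+1}| / |a_n| = [(n + 9)/((n+1) + 9)] · 3·100/2, which tends to 150 as n → ∞.
Hence the series converges for |x − 5| < 1/(150) = 1/150, so the radius of convergence is 1/150.
When x = 751/150, the terms behave like c/n; limit comparison with the harmonic series gives divergence.
Check x = 749/150: an alternating series whose terms decrease to 0 in absolute value, so it converges by the Leibniz criterion.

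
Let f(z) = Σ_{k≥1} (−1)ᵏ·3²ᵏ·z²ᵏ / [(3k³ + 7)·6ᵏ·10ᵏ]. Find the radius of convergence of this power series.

R = 2√15/3

Apply the ratio test: |a_{k+1}| / |a_k| = [(3k³ + 7)/(3(k+1)³ + 7)] · 9/(6·10), which tends to 3/20 as k → ∞.
Since the exponent of z increases by 2 each term, convergence requires |z|² < 20/3, hence R = 2√15/3.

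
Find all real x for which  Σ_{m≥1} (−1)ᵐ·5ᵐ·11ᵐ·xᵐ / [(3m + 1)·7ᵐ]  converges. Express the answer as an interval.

(-7/55, 7/55]

By the ratio test, |a_{m+1}/a_m| = [(3m + 1)/(3(m+1) + 1)] · 5·11/7 → 55/7.
Thus R = 1/(55/7) = 7/55.
At x = 7/55: the terms alternate in sign and decrease monotonically to 0 in absolute value (size ~ c/m), so the alternating series test gives convergence.
Endpoint x = -7/55: comparison with the harmonic series Σ 1/m shows the series diverges.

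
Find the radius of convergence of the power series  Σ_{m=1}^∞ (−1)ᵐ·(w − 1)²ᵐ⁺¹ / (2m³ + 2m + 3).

The ratio of consecutive coefficients is (2m³ + 2m + 3)/(2(m+1)³ + 2(m+1) + 3) → 1.
Successive powers of (w − 1) differ by 2, so the series converges when |w − 1|² · 1 < 1, i.e. |w − 1| < √(1) = 1. So R = 1.

R = 1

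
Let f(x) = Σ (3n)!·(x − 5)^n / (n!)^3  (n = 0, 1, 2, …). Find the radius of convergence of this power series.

Ratio test: |a_{n+1}/a_n| = (3n+1)·(3n+2)·(3n+3)/(n+1)³ → 27 as n → ∞.
The series converges when 27 · |x − 5| < 1, giving R = 1/27.

R = 1/27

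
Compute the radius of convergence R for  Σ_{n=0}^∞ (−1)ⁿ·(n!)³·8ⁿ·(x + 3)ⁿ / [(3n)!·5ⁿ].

R = 135/8

The ratio of consecutive coefficients is (n+1)³/[(3n+1)·(3n+2)·(3n+3)] · 8/5 → 8/135.
Hence the series converges for |x + 3| < 1/(8/135) = 135/8, so the radius of convergence is 135/8.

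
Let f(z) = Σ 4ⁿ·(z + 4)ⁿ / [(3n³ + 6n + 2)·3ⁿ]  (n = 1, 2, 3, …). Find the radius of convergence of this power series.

R = 3/4

Apply the ratio test: |a_{n+1}| / |a_n| = [(3n³ + 6n + 2)/(3(n+1)³ + 6(n+1) + 2)] · 4/3, which tends to 4/3 as n → ∞.
The series converges when 4/3 · |z + 4| < 1, giving R = 3/4.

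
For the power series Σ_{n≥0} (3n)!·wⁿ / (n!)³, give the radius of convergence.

R = 1/27

By the ratio test, |a_{n+1}/a_n| = (3n+1)·(3n+2)·(3n+3)/(n+1)³ → 27.
Hence the series converges for |w| < 1/(27) = 1/27, so the radius of convergence is 1/27.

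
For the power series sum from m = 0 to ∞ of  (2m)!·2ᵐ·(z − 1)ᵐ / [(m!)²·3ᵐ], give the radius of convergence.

By the ratio test, |a_{m+1}/a_m| = (2m+1)·(2m+2)/(m+1)² · 2/3 → 8/3.
The series converges when 8/3 · |z − 1| < 1, giving R = 3/8.

R = 3/8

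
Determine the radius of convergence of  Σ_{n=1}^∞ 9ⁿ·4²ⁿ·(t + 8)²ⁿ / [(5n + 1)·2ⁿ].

R = √2/12

Apply the ratio test: |a_{n+1}| / |a_n| = [(5n + 1)/(5(n+1) + 1)] · 9·16/2, which tends to 72 as n → ∞.
Since the exponent of (t + 8) increases by 2 each term, convergence requires |t + 8|² < 1/72, hence R = √2/12.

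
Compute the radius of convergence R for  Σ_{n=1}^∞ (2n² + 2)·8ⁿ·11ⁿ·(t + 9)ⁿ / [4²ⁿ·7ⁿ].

R = 14/11

Ratio test: |a_{n+1}/a_n| = [(2(n+1)² + 2)/(2n² + 2)] · 8·11/(16·7) → 11/14 as n → ∞.
The series converges when 11/14 · |t + 9| < 1, giving R = 14/11.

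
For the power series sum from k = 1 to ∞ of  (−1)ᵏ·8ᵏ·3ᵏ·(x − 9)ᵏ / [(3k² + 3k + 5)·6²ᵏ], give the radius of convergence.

R = 3/2

Apply the ratio test: |a_{k+1}| / |a_k| = [(3k² + 3k + 5)/(3(k+1)² + 3(k+1) + 5)] · 8·3/36, which tends to 2/3 as k → ∞.
Hence the series converges for |x − 9| < 1/(2/3) = 3/2, so the radius of convergence is 3/2.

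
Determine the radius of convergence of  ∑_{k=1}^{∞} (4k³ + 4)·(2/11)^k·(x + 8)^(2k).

Apply the ratio test: |a_{k+1}| / |a_k| = [(4(k+1)³ + 4)/(4k³ + 4)] · 2/11, which tends to 2/11 as k → ∞.
Since the exponent of (x + 8) increases by 2 each term, convergence requires |x + 8|² < 11/2, hence R = √22/2.

R = √22/2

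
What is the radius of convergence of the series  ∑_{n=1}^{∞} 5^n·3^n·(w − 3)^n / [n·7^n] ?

R = 7/15

By the ratio test, |a_{n+1}/a_n| = [n/(n+1)] · 5·3/7 → 15/7.
Thus R = 1/(15/7) = 7/15.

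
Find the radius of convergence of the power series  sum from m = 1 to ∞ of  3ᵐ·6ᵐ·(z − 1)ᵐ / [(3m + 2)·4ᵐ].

Apply the ratio test: |a_{m+1}| / |a_m| = [(3m + 2)/(3(m+1) + 2)] · 3·6/4, which tends to 9/2 as m → ∞.
Thus R = 1/(9/2) = 2/9.

R = 2/9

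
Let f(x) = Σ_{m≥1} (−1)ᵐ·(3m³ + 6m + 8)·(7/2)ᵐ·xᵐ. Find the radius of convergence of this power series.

By the ratio test, |a_{m+1}/a_m| = [(3(m+1)³ + 6(m+1) + 8)/(3m³ + 6m + 8)] · 7/2 → 7/2.
Hence the series converges for |x| < 1/(7/2) = 2/7, so the radius of convergence is 2/7.

R = 2/7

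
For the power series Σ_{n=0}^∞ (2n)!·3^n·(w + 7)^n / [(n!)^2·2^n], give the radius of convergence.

R = 1/6

Ratio test: |a_{n+1}/a_n| = (2n+1)·(2n+2)/(n+1)² · 3/2 → 6 as n → ∞.
Convergence for |w + 7| · 6 < 1, i.e. |w + 7| < 1/6. So R = 1/6.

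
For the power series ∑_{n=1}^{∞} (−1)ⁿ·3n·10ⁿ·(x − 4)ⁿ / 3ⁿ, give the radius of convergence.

R = 3/10

Apply the ratio test: |a_{n+1}| / |a_n| = [3(n+1)/3n] · 10/3, which tends to 10/3 as n → ∞.
Convergence for |x − 4| · 10/3 < 1, i.e. |x − 4| < 3/10. So R = 3/10.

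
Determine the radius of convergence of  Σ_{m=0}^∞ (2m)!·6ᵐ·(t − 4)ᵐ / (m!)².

By the ratio test, |a_{m+1}/a_m| = (2m+1)·(2m+2)/(m+1)² · 6 → 24.
Thus R = 1/(24) = 1/24.

R = 1/24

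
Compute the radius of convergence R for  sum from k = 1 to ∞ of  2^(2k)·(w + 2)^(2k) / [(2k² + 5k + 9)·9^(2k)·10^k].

R = 9√10/2

Ratio test: |a_{k+1}/a_k| = [(2k² + 5k + 9)/(2(k+1)² + 5(k+1) + 9)] · 4/(81·10) → 2/405 as k → ∞.
Writing y = (w + 2)², the series in y has radius 405/2, so |w + 2| < √(405/2) and R = 9√10/2.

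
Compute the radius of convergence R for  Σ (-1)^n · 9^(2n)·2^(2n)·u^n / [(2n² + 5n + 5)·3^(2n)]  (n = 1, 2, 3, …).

R = 1/36

The ratio of consecutive coefficients is [(2n² + 5n + 5)/(2(n+1)² + 5(n+1) + 5)] · 81·4/9 → 36.
Convergence for |u| · 36 < 1, i.e. |u| < 1/36. So R = 1/36.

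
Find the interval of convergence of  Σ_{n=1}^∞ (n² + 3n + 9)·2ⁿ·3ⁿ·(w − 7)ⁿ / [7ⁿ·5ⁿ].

(7/6, 77/6)

Apply the ratio test: |a_{n+1}| / |a_n| = [((n+1)² + 3(n+1) + 9)/(n² + 3n + 9)] · 2·3/(7·5), which tends to 6/35 as n → ∞.
Hence the series converges for |w − 7| < 1/(6/35) = 35/6, so the radius of convergence is 35/6.
At w = 77/6: the terms do not tend to 0, so the series diverges.
Check w = 7/6: the terms do not tend to 0, so the series diverges.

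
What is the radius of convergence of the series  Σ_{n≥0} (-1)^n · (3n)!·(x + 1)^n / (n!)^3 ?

Ratio test: |a_{n+1}/a_n| = (3n+1)·(3n+2)·(3n+3)/(n+1)³ → 27 as n → ∞.
Hence the series converges for |x + 1| < 1/(27) = 1/27, so the radius of convergence is 1/27.

R = 1/27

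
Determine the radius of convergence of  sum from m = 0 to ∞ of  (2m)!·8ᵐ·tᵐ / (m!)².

R = 1/32

Apply the ratio test: |a_{m+1}| / |a_m| = (2m+1)·(2m+2)/(m+1)² · 8, which tends to 32 as m → ∞.
The series converges when 32 · |t| < 1, giving R = 1/32.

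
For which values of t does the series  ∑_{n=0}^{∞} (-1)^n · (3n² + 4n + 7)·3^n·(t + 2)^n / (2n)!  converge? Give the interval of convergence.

(−∞, ∞)

By the ratio test, |a_{n+1}/a_n| = (3(n+1)² + 4(n+1) + 7)/(3n² + 4n + 7) · 3 · 1/[(2n+1)·(2n+2)] → 0.
Since the limit is 0 < 1 for every t, the series converges on all of ℝ and R = ∞.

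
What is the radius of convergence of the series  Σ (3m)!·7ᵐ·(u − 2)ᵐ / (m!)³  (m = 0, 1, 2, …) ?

R = 1/189

Apply the ratio test: |a_{m+1}| / |a_m| = (3m+1)·(3m+2)·(3m+3)/(m+1)³ · 7, which tends to 189 as m → ∞.
Hence the series converges for |u − 2| < 1/(189) = 1/189, so the radius of convergence is 1/189.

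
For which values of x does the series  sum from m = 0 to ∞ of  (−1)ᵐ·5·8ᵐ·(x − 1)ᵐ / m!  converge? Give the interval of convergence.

Apply the ratio test: |a_{m+1}| / |a_m| = 5/5 · 8 · 1/(m+1), which tends to 0 as m → ∞.
The limit is 0, so the series converges for all x; R = ∞.

(−∞, ∞)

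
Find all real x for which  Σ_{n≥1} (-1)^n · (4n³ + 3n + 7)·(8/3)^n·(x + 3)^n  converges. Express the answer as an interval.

Apply the ratio test: |a_{n+1}| / |a_n| = [(4(n+1)³ + 3(n+1) + 7)/(4n³ + 3n + 7)] · 8/3, which tends to 8/3 as n → ∞.
Hence the series converges for |x + 3| < 1/(8/3) = 3/8, so the radius of convergence is 3/8.
At x = -21/8: the terms do not tend to 0, so the series diverges.
Check x = -27/8: the terms have absolute value of order n³, which does not tend to 0, so the series diverges by the divergence test.

(-27/8, -21/8)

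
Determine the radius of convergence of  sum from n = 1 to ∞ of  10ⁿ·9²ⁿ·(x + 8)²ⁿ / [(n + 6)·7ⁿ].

R = √70/90

Ratio test: |a_{n+1}/a_n| = [(n + 6)/((n+1) + 6)] · 10·81/7 → 810/7 as n → ∞.
Since the exponent of (x + 8) increases by 2 each term, convergence requires |x + 8|² < 7/810, hence R = √70/90.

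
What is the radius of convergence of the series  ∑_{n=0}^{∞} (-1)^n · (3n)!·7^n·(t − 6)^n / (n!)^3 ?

By the ratio test, |a_{n+1}/a_n| = (3n+1)·(3n+2)·(3n+3)/(n+1)³ · 7 → 189.
Hence the series converges for |t − 6| < 1/(189) = 1/189, so the radius of convergence is 1/189.

R = 1/189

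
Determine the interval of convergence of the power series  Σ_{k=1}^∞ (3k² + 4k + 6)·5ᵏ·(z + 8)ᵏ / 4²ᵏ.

(-56/5, -24/5)

By the ratio test, |a_{k+1}/a_k| = [(3(k+1)² + 4(k+1) + 6)/(3k² + 4k + 6)] · 5/16 → 5/16.
Thus R = 1/(5/16) = 16/5.
Endpoint z = -24/5: the k-th term does not approach 0; divergence by the term test.
Endpoint z = -56/5: the k-th term does not approach 0; divergence by the term test.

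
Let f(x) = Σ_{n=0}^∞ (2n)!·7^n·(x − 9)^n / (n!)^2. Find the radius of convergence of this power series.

R = 1/28

Ratio test: |a_{n+1}/a_n| = (2n+1)·(2n+2)/(n+1)² · 7 → 28 as n → ∞.
Thus R = 1/(28) = 1/28.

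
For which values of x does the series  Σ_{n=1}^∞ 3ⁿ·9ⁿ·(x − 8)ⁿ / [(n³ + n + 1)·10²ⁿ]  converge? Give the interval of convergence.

[116/27, 316/27]

Apply the ratio test: |a_{n+1}| / |a_n| = [(n³ + n + 1)/((n+1)³ + (n+1) + 1)] · 3·9/100, which tends to 27/100 as n → ∞.
Convergence for |x − 8| · 27/100 < 1, i.e. |x − 8| < 100/27. So R = 100/27.
At x = 316/27: absolute convergence follows by limit comparison with Σ 1/n³.
At x = 116/27: the series is dominated by a constant times Σ 1/n³, which converges (p = 3 > 1).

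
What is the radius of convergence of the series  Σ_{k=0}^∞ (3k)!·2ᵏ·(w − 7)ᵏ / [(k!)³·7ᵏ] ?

By the ratio test, |a_{k+1}/a_k| = (3k+1)·(3k+2)·(3k+3)/(k+1)³ · 2/7 → 54/7.
Convergence for |w − 7| · 54/7 < 1, i.e. |w − 7| < 7/54. So R = 7/54.

R = 7/54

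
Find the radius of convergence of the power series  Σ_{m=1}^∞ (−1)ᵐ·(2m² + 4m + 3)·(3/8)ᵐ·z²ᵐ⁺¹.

By the ratio test, |a_{m+1}/a_m| = [(2(m+1)² + 4(m+1) + 3)/(2m² + 4m + 3)] · 3/8 → 3/8.
Writing y = z², the series in y has radius 8/3, so |z| < √(8/3) and R = 2√6/3.

R = 2√6/3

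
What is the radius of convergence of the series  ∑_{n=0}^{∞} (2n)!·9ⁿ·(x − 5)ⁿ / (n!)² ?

R = 1/36

Ratio test: |a_{n+1}/a_n| = (2n+1)·(2n+2)/(n+1)² · 9 → 36 as n → ∞.
Hence the series converges for |x − 5| < 1/(36) = 1/36, so the radius of convergence is 1/36.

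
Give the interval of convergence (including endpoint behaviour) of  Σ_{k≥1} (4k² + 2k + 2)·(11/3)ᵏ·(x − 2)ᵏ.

The ratio of consecutive coefficients is [(4(k+1)² + 2(k+1) + 2)/(4k² + 2k + 2)] · 11/3 → 11/3.
Convergence for |x − 2| · 11/3 < 1, i.e. |x − 2| < 3/11. So R = 3/11.
When x = 25/11, the terms have absolute value of order k², which does not tend to 0, so the series diverges by the divergence test.
Endpoint x = 19/11: the k-th term does not approach 0; divergence by the term test.

(19/11, 25/11)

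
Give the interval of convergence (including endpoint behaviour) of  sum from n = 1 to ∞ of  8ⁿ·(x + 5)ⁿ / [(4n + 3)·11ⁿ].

Ratio test: |a_{n+1}/a_n| = [(4n + 3)/(4(n+1) + 3)] · 8/11 → 8/11 as n → ∞.
Hence the series converges for |x + 5| < 1/(8/11) = 11/8, so the radius of convergence is 11/8.
Endpoint x = -29/8: the terms behave like c/n; limit comparison with the harmonic series gives divergence.
At x = -51/8: the terms alternate in sign and decrease monotonically to 0 in absolute value (size ~ c/n), so the alternating series test gives convergence.

[-51/8, -29/8)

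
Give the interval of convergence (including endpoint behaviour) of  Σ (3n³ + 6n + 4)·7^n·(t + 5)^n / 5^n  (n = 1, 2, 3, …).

(-40/7, -30/7)

Ratio test: |a_{n+1}/a_n| = [(3(n+1)³ + 6(n+1) + 4)/(3n³ + 6n + 4)] · 7/5 → 7/5 as n → ∞.
The series converges when 7/5 · |t + 5| < 1, giving R = 5/7.
When t = -30/7, the n-th term does not approach 0; divergence by the term test.
Check t = -40/7: the terms have absolute value of order n³, which does not tend to 0, so the series diverges by the divergence test.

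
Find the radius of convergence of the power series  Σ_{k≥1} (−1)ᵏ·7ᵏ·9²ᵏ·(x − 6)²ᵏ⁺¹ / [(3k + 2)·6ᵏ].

Ratio test: |a_{k+1}/a_k| = [(3k + 2)/(3(k+1) + 2)] · 7·81/6 → 189/2 as k → ∞.
Since the exponent of (x − 6) increases by 2 each term, convergence requires |x − 6|² < 2/189, hence R = √42/63.

R = √42/63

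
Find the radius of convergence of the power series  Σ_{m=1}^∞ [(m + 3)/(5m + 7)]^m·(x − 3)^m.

R = 5

Applying the root test, |a_m|^(1/m) = (m + 3)/(5m + 7) → 1/5.
Thus R = 1/(1/5) = 5.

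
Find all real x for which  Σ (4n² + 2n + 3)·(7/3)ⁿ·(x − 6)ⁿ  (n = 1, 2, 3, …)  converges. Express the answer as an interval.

The ratio of consecutive coefficients is [(4(n+1)² + 2(n+1) + 3)/(4n² + 2n + 3)] · 7/3 → 7/3.
Convergence for |x − 6| · 7/3 < 1, i.e. |x − 6| < 3/7. So R = 3/7.
Check x = 45/7: the terms do not tend to 0, so the series diverges.
Check x = 39/7: the terms have absolute value of order n², which does not tend to 0, so the series diverges by the divergence test.

(39/7, 45/7)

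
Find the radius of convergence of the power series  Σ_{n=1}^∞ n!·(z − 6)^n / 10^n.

The ratio of consecutive coefficients is (n+1) · 1/10 → ∞.
The terms grow without bound for any (z − 6) ≠ 0, so R = 0 (convergence only at z = 6).

R = 0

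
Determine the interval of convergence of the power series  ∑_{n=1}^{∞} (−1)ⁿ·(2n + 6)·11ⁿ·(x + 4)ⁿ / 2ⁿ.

Ratio test: |a_{n+1}/a_n| = [(2(n+1) + 6)/(2n + 6)] · 11/2 → 11/2 as n → ∞.
Convergence for |x + 4| · 11/2 < 1, i.e. |x + 4| < 2/11. So R = 2/11.
At x = -42/11: the terms have absolute value of order n, which does not tend to 0, so the series diverges by the divergence test.
Endpoint x = -46/11: the terms do not tend to 0, so the series diverges.

(-46/11, -42/11)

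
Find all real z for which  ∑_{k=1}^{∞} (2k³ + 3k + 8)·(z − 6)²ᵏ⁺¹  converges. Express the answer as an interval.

(5, 7)

The ratio of consecutive coefficients is (2(k+1)³ + 3(k+1) + 8)/(2k³ + 3k + 8) → 1.
Successive powers of (z − 6) differ by 2, so the series converges when |z − 6|² · 1 < 1, i.e. |z − 6| < √(1) = 1. So R = 1.
When z = 7, the k-th term does not approach 0; divergence by the term test.
When z = 5, the terms have absolute value of order k³, which does not tend to 0, so the series diverges by the divergence test.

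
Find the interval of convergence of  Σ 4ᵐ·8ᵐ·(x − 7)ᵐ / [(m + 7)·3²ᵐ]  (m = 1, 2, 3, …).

The ratio of consecutive coefficients is [(m + 7)/((m+1) + 7)] · 4·8/9 → 32/9.
Thus R = 1/(32/9) = 9/32.
Check x = 233/32: the terms behave like c/m; limit comparison with the harmonic series gives divergence.
When x = 215/32, the terms alternate in sign and decrease monotonically to 0 in absolute value (size ~ c/m), so the alternating series test gives convergence.

[215/32, 233/32)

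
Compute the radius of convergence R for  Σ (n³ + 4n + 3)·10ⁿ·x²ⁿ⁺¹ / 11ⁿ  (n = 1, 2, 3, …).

R = √110/10

The ratio of consecutive coefficients is [((n+1)³ + 4(n+1) + 3)/(n³ + 4n + 3)] · 10/11 → 10/11.
Since the exponent of x increases by 2 each term, convergence requires |x|² < 11/10, hence R = √110/10.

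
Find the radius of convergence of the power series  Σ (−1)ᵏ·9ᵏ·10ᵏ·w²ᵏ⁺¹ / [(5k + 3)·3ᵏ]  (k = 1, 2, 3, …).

Apply the ratio test: |a_{k+1}| / |a_k| = [(5k + 3)/(5(k+1) + 3)] · 9·10/3, which tends to 30 as k → ∞.
Successive powers of w differ by 2, so the series converges when |w|² · 30 < 1, i.e. |w| < √(1/30). So R = √30/30.

R = √30/30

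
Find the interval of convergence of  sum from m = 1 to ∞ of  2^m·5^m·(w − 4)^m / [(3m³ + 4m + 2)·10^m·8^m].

The ratio of consecutive coefficients is [(3m³ + 4m + 2)/(3(m+1)³ + 4(m+1) + 2)] · 2·5/(10·8) → 1/8.
Convergence for |w − 4| · 1/8 < 1, i.e. |w − 4| < 8. So R = 8.
Check w = 12: the terms are on the order of 1/m³, so the series converges absolutely by comparison with the p-series (p = 3 > 1).
At w = -4: the terms are on the order of 1/m³, so the series converges absolutely by comparison with the p-series (p = 3 > 1).

[-4, 12]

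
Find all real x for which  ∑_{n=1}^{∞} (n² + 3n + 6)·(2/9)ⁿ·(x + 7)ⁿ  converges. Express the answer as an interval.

(-23/2, -5/2)

Ratio test: |a_{n+1}/a_n| = [((n+1)² + 3(n+1) + 6)/(n² + 3n + 6)] · 2/9 → 2/9 as n → ∞.
Convergence for |x + 7| · 2/9 < 1, i.e. |x + 7| < 9/2. So R = 9/2.
Endpoint x = -5/2: the terms do not tend to 0, so the series diverges.
Check x = -23/2: the n-th term does not approach 0; divergence by the term test.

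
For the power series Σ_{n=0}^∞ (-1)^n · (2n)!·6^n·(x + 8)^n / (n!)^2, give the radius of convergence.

Apply the ratio test: |a_{n+1}| / |a_n| = (2n+1)·(2n+2)/(n+1)² · 6, which tends to 24 as n → ∞.
Convergence for |x + 8| · 24 < 1, i.e. |x + 8| < 1/24. So R = 1/24.

R = 1/24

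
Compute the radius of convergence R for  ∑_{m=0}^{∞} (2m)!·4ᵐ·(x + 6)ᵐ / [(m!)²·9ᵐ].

Apply the ratio test: |a_{m+1}| / |a_m| = (2m+1)·(2m+2)/(m+1)² · 4/9, which tends to 16/9 as m → ∞.
Convergence for |x + 6| · 16/9 < 1, i.e. |x + 6| < 9/16. So R = 9/16.

R = 9/16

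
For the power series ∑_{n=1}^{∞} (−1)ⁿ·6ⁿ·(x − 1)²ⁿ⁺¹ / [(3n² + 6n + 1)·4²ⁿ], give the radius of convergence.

R = 2√6/3

Ratio test: |a_{n+1}/a_n| = [(3n² + 6n + 1)/(3(n+1)² + 6(n+1) + 1)] · 6/16 → 3/8 as n → ∞.
Successive powers of (x − 1) differ by 2, so the series converges when |x − 1|² · 3/8 < 1, i.e. |x − 1| < √(8/3). So R = 2√6/3.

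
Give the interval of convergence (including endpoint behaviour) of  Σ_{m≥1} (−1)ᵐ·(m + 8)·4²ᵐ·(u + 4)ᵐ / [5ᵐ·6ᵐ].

The ratio of consecutive coefficients is [((m+1) + 8)/(m + 8)] · 16/(5·6) → 8/15.
The series converges when 8/15 · |u + 4| < 1, giving R = 15/8.
Endpoint u = -17/8: the terms do not tend to 0, so the series diverges.
When u = -47/8, the terms have absolute value of order m, which does not tend to 0, so the series diverges by the divergence test.

(-47/8, -17/8)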